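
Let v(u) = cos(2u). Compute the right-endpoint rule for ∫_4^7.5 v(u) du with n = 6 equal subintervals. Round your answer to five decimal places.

-0.32899

Δu = (7.5 − 4)/6 = 7/12.
Right endpoints: 55/12, 31/6, 5.75, 19/3, 83/12, 7.5.
v(55/12) ≈ -0.96687, v(31/6) ≈ -0.61489, v(5.75) ≈ 0.48330, v(19/3) ≈ 0.99497, v(83/12) ≈ 0.29918, v(7.5) ≈ -0.75969.
Sum = Δu · [v(55/12) + v(31/6) + v(5.75) + ...].
Sum ≈ -0.32899.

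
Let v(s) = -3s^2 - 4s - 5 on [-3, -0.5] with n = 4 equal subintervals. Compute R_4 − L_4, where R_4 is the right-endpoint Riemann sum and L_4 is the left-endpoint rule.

10.15625

R_4 = -17.28515625.
L_4 = -27.44140625.
R_4 − L_4 = 10.15625.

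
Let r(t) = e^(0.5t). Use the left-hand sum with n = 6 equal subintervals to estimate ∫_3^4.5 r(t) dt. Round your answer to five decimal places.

Δt = (4.5 − 3)/6 = 0.25.
Left endpoints: 3, 3.25, 3.5, 3.75, 4, 4.25.
r(3) ≈ 4.48169, r(3.25) ≈ 5.07842, r(3.5) ≈ 5.75460, r(3.75) ≈ 6.52082, r(4) ≈ 7.38906, r(4.25) ≈ 8.37290.
Sum = Δt · [r(3) + r(3.25) + r(3.5) + ...].
Sum ≈ 9.39937.

9.39937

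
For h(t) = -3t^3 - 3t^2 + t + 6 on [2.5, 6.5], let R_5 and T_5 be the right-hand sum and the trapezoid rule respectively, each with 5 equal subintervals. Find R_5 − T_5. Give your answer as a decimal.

-352.4

R_5 = -1897.46.
T_5 = -1545.06.
R_5 − T_5 = -352.4.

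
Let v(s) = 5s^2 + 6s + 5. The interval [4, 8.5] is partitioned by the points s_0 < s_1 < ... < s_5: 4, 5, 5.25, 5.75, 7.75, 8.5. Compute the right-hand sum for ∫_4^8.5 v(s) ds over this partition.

Subinterval widths: 1, 0.25, 0.5, 2, 0.75.
Right endpoints: 5, 5.25, 5.75, 7.75, 8.5.
v(5) = 160, v(5.25) = 174.3125, v(5.75) = 204.8125, v(7.75) = 351.8125, v(8.5) = 417.25.
Sum = Σ Δs_i · v(s_i).
Sum = 1322.546875.

1322.546875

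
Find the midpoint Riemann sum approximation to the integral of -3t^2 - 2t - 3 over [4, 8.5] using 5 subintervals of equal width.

Δt = (8.5 − 4)/5 = 0.9.
Midpoints: 4.45, 5.35, 6.25, 7.15, 8.05.
f(4.45) = -71.3075, f(5.35) = -99.5675, f(6.25) = -132.6875, f(7.15) = -170.6675, f(8.05) = -213.5075.
Sum = Δt · [f(4.45) + f(5.35) + f(6.25) + f(7.15) + f(8.05)].
Sum = -618.96375.

-618.96375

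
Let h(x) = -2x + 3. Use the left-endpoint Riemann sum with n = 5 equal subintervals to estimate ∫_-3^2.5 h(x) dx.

Δx = (2.5 − (-3))/5 = 1.1.
Left endpoints: -3, -1.9, -0.8, 0.3, 1.4.
h(-3) = 9, h(-1.9) = 6.8, h(-0.8) = 4.6, h(0.3) = 2.4, h(1.4) = 0.2.
Sum = Δx · [h(-3) + h(-1.9) + h(-0.8) + h(0.3) + h(1.4)].
Sum = 25.3.

25.3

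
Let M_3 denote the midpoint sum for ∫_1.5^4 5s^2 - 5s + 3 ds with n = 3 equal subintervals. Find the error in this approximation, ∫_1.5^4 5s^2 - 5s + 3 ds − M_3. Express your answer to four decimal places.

0.7234

Exact integral: ∫_1.5^4 f(s) ds ≈ 74.166667.
M_3 ≈ 73.443287.
Error ≈ 74.166667 − 73.443287 ≈ 0.7234.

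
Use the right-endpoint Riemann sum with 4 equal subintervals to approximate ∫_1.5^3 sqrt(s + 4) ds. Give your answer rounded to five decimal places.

3.80381

Δs = (3 − 1.5)/4 = 0.375.
Right endpoints: 1.875, 2.25, 2.625, 3.
f(1.875) ≈ 2.42384, f(2.25) ≈ 2.50000, f(2.625) ≈ 2.57391, f(3) ≈ 2.64575.
Sum = Δs · [f(1.875) + f(2.25) + f(2.625) + f(3)].
Sum ≈ 3.80381.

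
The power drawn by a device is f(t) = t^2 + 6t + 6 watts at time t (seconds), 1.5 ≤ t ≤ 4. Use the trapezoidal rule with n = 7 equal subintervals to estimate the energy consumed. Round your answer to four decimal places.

Δt = (4 − 1.5)/7 = 5/14.
f(1.5) = 17.25, f(13/7) = 1009/49, f(31/14) = 4741/196, f(18/7) = 1374/49, f(41/14) = 6301/196, f(23/7) = 1789/49, f(51/14) = 8061/196, f(4) = 46.
T_7 = (Δt/2)·[f(t_0) + 2f(t_1) + ... + 2f(t_{6}) + f(t_7)].
Sum ≈ 76.5115.

76.5115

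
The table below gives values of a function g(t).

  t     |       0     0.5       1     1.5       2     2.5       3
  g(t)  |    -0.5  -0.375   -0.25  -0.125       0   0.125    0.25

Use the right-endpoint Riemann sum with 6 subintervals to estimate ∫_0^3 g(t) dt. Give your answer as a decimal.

-0.1875

Δt = 0.5.
Sum = 0.5·[(-0.375) + (-0.25) + (-0.125) + 0 + 0.125 + 0.25] = -0.1875.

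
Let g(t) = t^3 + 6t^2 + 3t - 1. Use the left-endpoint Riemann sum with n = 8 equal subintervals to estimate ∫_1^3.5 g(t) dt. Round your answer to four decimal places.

117.6477

Δt = (3.5 − 1)/8 = 0.3125.
Left endpoints: 1, 1.3125, 1.625, 1.9375, 2.25, 2.5625, 2.875, 3.1875.
g(1) = 9, g(1.3125) = 63629/4096, g(1.625) = 12293/512, g(1.9375) = 141759/4096, g(2.25) = 47.515625, g(2.5625) = 257689/4096, g(2.875) = 41463/512, g(3.1875) = 417419/4096.
Sum = Δt · [g(1) + g(1.3125) + g(1.625) + ...].
Sum ≈ 117.6477.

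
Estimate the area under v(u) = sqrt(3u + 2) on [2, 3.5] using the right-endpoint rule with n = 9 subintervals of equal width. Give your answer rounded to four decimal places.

4.8513

Δu = (3.5 − 2)/9 = 1/6.
Right endpoints: 13/6, 7/3, 2.5, 8/3, 17/6, 3, 19/6, 10/3, 3.5.
v(13/6) ≈ 2.9155, v(7/3) ≈ 3.0000, v(2.5) ≈ 3.0822, v(8/3) ≈ 3.1623, v(17/6) ≈ 3.2404, v(3) ≈ 3.3166, v(19/6) ≈ 3.3912, v(10/3) ≈ 3.4641, v(3.5) ≈ 3.5355.
Sum = Δu · [v(13/6) + v(7/3) + v(2.5) + ...].
Sum ≈ 4.8513.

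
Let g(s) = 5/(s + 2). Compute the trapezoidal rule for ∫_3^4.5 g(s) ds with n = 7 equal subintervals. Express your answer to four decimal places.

Δs = (4.5 − 3)/7 = 3/14.
g(3) = 1, g(45/14) = 70/73, g(24/7) = 35/38, g(51/14) = 70/79, g(27/7) = 35/41, g(57/14) = 14/17, g(30/7) = 35/44, g(4.5) = 10/13.
T_7 = (Δs/2)·[g(s_0) + 2g(s_1) + ... + 2g(s_{6}) + g(s_7)].
Sum ≈ 1.3121.

1.3121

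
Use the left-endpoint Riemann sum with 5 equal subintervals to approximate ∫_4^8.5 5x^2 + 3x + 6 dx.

898.65

Δx = (8.5 − 4)/5 = 0.9.
Left endpoints: 4, 4.9, 5.8, 6.7, 7.6.
f(4) = 98, f(4.9) = 140.75, f(5.8) = 191.6, f(6.7) = 250.55, f(7.6) = 317.6.
Sum = Δx · [f(4) + f(4.9) + f(5.8) + f(6.7) + f(7.6)].
Sum = 898.65.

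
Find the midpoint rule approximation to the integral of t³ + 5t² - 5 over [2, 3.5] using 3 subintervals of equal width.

83.7265625

Δt = (3.5 − 2)/3 = 0.5.
Midpoints: 2.25, 2.75, 3.25.
f(2.25) = 31.703125, f(2.75) = 53.609375, f(3.25) = 82.140625.
Sum = Δt · [f(2.25) + f(2.75) + f(3.25)].
Sum = 83.7265625.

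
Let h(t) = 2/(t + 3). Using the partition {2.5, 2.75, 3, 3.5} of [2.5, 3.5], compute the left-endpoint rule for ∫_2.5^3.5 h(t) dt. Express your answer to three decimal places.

0.345

Subinterval widths: 0.25, 0.25, 0.5.
Left endpoints: 2.5, 2.75, 3.
h(2.5) = 4/11, h(2.75) = 8/23, h(3) = 1/3.
Sum = Σ Δt_i · h(t_i).
Sum ≈ 0.345.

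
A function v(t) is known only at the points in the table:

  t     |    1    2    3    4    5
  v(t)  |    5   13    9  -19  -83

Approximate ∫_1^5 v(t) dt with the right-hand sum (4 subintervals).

-80

Δt = 1.
Sum = 1·[13 + 9 + (-19) + (-83)] = -80.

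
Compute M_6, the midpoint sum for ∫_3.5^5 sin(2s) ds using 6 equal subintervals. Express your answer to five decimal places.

0.80484

Δs = (5 − 3.5)/6 = 0.25.
Midpoints: 3.625, 3.875, 4.125, 4.375, 4.625, 4.875.
f(3.625) ≈ 0.82308, f(3.875) ≈ 0.99460, f(4.125) ≈ 0.92260, f(4.375) ≈ 0.62472, f(4.625) ≈ 0.17389, f(4.875) ≈ -0.31952.
Sum = Δs · [f(3.625) + f(3.875) + f(4.125) + ...].
Sum ≈ 0.80484.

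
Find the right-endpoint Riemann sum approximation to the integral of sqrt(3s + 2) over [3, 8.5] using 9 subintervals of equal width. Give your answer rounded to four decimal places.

Δs = (8.5 − 3)/9 = 11/18.
Right endpoints: 65/18, 38/9, 29/6, 49/9, 109/18, 20/3, 131/18, 71/9, 8.5.
f(65/18) ≈ 3.5824, f(38/9) ≈ 3.8297, f(29/6) ≈ 4.0620, f(49/9) ≈ 4.2817, f(109/18) ≈ 4.4907, f(20/3) ≈ 4.6904, f(131/18) ≈ 4.8819, f(71/9) ≈ 5.0662, f(8.5) ≈ 5.2440.
Sum = Δs · [f(65/18) + f(38/9) + f(29/6) + ...].
Sum ≈ 24.5234.

24.5234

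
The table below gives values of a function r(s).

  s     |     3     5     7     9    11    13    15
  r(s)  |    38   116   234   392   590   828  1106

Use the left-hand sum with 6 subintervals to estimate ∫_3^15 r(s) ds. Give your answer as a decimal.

4396

Δs = 2.
Sum = 2·[38 + 116 + 234 + 392 + 590 + 828] = 4396.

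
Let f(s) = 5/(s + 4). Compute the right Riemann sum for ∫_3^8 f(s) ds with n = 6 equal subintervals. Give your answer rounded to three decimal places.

2.575

Δs = (8 − 3)/6 = 5/6.
Right endpoints: 23/6, 14/3, 5.5, 19/3, 43/6, 8.
f(23/6) = 30/47, f(14/3) = 15/26, f(5.5) = 10/19, f(19/3) = 15/31, f(43/6) = 30/67, f(8) = 5/12.
Sum = Δs · [f(23/6) + f(14/3) + f(5.5) + ...].
Sum ≈ 2.575.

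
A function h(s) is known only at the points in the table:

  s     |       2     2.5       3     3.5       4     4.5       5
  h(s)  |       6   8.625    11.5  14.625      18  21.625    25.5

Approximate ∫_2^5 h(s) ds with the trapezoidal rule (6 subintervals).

45.0625

Δs = 0.5.
T_6 = (0.5/2)·[6 + 2·8.625 + 2·11.5 + 2·14.625 + 2·18 + 2·21.625 + 25.5] = 45.0625.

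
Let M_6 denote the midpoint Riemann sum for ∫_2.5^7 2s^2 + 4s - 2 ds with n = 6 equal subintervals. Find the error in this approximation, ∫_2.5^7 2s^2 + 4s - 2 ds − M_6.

Exact integral: ∫_2.5^7 f(s) ds = 294.75.
M_6 = 294.328125.
Error = 294.75 − 294.328125 = 0.421875.

0.421875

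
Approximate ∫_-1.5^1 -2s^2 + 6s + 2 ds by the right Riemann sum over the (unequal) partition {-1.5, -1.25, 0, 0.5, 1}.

5.59375

Subinterval widths: 0.25, 1.25, 0.5, 0.5.
Right endpoints: -1.25, 0, 0.5, 1.
f(-1.25) = -8.625, f(0) = 2, f(0.5) = 4.5, f(1) = 6.
Sum = Σ Δs_i · f(s_i).
Sum = 5.59375.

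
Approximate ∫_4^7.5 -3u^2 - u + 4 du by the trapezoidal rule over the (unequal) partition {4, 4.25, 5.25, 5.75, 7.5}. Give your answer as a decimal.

-367.25

Subinterval widths: 0.25, 1, 0.5, 1.75.
f(4) = -48, f(4.25) = -54.4375, f(5.25) = -83.9375, f(5.75) = -100.9375, f(7.5) = -172.25.
On each subinterval the trapezoid contributes (Δu_i/2)·[f(u_{i-1}) + f(u_i)].
Sum = -367.25.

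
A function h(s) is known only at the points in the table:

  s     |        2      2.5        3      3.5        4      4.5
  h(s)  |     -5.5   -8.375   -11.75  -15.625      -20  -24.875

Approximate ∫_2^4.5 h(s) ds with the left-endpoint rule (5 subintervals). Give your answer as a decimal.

Δs = 0.5.
Sum = 0.5·[(-5.5) + (-8.375) + (-11.75) + (-15.625) + (-20)] = -30.625.

-30.625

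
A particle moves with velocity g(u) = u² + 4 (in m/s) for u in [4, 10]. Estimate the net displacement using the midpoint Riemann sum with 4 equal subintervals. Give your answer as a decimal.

Δu = (10 − 4)/4 = 1.5.
Midpoints: 4.75, 6.25, 7.75, 9.25.
g(4.75) = 26.5625, g(6.25) = 43.0625, g(7.75) = 64.0625, g(9.25) = 89.5625.
Sum = Δu · [g(4.75) + g(6.25) + g(7.75) + g(9.25)].
Sum = 334.875.

334.875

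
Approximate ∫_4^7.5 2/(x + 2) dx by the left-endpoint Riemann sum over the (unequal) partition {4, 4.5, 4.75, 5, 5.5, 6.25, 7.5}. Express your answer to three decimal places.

Subinterval widths: 0.5, 0.25, 0.25, 0.5, 0.75, 1.25.
Left endpoints: 4, 4.5, 4.75, 5, 5.5, 6.25.
f(4) = 1/3, f(4.5) = 4/13, f(4.75) = 8/27, f(5) = 2/7, f(5.5) = 4/15, f(6.25) = 8/33.
Sum = Σ Δx_i · f(x_i).
Sum ≈ 0.964.

0.964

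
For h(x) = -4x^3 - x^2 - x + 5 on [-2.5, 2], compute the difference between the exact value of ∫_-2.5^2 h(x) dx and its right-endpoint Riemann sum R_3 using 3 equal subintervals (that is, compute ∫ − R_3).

69.1875

Exact integral: ∫_-2.5^2 h(x) dx = 38.8125.
R_3 = -30.375.
Error = 38.8125 − (-30.375) = 69.1875.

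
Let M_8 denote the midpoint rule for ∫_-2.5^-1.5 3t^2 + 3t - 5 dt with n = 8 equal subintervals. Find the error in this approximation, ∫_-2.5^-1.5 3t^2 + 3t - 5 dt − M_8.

0.00390625

Exact integral: ∫_-2.5^-1.5 f(t) dt = 1.25.
M_8 = 1.24609375.
Error = 1.25 − 1.24609375 = 0.00390625.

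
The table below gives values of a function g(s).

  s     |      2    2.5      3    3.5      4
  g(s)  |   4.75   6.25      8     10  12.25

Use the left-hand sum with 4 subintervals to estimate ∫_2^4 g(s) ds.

Δs = 0.5.
Sum = 0.5·[4.75 + 6.25 + 8 + 10] = 14.5.

14.5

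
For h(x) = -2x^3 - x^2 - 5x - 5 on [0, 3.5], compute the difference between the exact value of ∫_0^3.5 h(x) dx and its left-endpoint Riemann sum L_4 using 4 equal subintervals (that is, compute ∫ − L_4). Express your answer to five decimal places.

-45.39518

Exact integral: ∫_0^3.5 h(x) dx ≈ -137.4479167.
L_4 ≈ -92.0527344.
Error ≈ -137.4479167 − (-92.0527344) ≈ -45.39518.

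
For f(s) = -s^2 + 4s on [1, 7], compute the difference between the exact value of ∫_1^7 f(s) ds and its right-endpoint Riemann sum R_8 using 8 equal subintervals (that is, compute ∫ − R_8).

Exact integral: ∫_1^7 f(s) ds = -18.
R_8 = -27.5625.
Error = -18 − (-27.5625) = 9.5625.

9.5625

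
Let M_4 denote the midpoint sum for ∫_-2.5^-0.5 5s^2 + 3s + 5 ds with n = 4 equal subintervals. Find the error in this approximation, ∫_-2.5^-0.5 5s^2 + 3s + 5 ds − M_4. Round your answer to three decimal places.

0.208

Exact integral: ∫_-2.5^-0.5 f(s) ds ≈ 26.83333.
M_4 = 26.625.
Error ≈ 26.83333 − 26.625 ≈ 0.208.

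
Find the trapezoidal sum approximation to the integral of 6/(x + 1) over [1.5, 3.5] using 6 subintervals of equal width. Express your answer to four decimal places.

Δx = (3.5 − 1.5)/6 = 1/3.
f(1.5) = 2.4, f(11/6) = 36/17, f(13/6) = 36/19, f(2.5) = 12/7, f(17/6) = 36/23, f(19/6) = 1.44, f(3.5) = 4/3.
T_6 = (Δx/2)·[f(x_0) + 2f(x_1) + ... + 2f(x_{5}) + f(x_6)].
Sum ≈ 3.5329.

3.5329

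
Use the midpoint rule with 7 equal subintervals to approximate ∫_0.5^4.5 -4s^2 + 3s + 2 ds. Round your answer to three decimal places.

Δs = (4.5 − 0.5)/7 = 4/7.
Midpoints: 11/14, 19/14, 27/14, 2.5, 43/14, 51/14, 59/14.
f(11/14) = 185/98, f(19/14) = -127/98, f(27/14) = -695/98, f(2.5) = -15.5, f(43/14) = -2599/98, f(51/14) = -3935/98, f(59/14) = -5527/98.
Sum = Δs · [f(11/14) + f(19/14) + f(27/14) + ...].
Sum ≈ -82.898.

-82.898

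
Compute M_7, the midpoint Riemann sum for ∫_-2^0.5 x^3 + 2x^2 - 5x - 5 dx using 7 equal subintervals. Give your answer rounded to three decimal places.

Δx = (0.5 − (-2))/7 = 5/14.
Midpoints: -51/28, -41/28, -31/28, -0.75, -11/28, -1/28, 9/28.
f(-51/28) = 103165/21952, f(-41/28) = 76175/21952, f(-31/28) = 35785/21952, f(-0.75) = -0.546875, f(-11/28) = -61195/21952, f(-1/28) = -105785/21952, f(9/28) = -139775/21952.
Sum = Δx · [f(-51/28) + f(-41/28) + f(-31/28) + ...].
Sum ≈ -1.686.

-1.686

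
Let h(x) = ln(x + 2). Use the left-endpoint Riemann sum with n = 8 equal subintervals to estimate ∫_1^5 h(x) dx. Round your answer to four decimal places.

Δx = (5 − 1)/8 = 0.5.
Left endpoints: 1, 1.5, 2, 2.5, 3, 3.5, 4, 4.5.
h(1) ≈ 1.0986, h(1.5) ≈ 1.2528, h(2) ≈ 1.3863, h(2.5) ≈ 1.5041, h(3) ≈ 1.6094, h(3.5) ≈ 1.7047, h(4) ≈ 1.7918, h(4.5) ≈ 1.8718.
Sum = Δx · [h(1) + h(1.5) + h(2) + ...].
Sum ≈ 6.1097.

6.1097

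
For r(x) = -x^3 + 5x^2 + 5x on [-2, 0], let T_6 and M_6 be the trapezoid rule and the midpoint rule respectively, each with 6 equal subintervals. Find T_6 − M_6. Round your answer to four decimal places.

0.4444

T_6 ≈ 7.629630.
M_6 ≈ 7.185185.
T_6 − M_6 ≈ 0.4444.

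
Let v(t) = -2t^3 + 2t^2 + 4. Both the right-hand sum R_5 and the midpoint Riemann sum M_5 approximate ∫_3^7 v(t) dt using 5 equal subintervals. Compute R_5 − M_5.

-238.72

R_5 = -1166.08.
M_5 = -927.36.
R_5 − M_5 = -238.72.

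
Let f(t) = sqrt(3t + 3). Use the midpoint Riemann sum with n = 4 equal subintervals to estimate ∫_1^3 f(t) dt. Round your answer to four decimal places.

Δt = (3 − 1)/4 = 0.5.
Midpoints: 1.25, 1.75, 2.25, 2.75.
f(1.25) ≈ 2.5981, f(1.75) ≈ 2.8723, f(2.25) ≈ 3.1225, f(2.75) ≈ 3.3541.
Sum = Δt · [f(1.25) + f(1.75) + f(2.25) + f(2.75)].
Sum ≈ 5.9735.

5.9735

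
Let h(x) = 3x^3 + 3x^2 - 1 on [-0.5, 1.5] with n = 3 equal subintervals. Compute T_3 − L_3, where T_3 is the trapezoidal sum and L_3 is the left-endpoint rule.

5.5

T_3 ≈ 6.36111.
L_3 ≈ 0.86111.
T_3 − L_3 = 5.5.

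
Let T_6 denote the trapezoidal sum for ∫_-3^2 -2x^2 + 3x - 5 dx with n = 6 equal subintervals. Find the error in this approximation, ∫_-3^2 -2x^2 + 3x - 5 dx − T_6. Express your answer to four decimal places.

Exact integral: ∫_-3^2 f(x) dx ≈ -55.833333.
T_6 ≈ -56.990741.
Error ≈ -55.833333 − (-56.990741) ≈ 1.1574.

1.1574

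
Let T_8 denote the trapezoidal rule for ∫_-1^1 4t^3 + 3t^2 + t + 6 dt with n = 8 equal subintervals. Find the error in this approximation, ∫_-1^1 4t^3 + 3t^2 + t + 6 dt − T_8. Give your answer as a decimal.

-0.0625

Exact integral: ∫_-1^1 f(t) dt = 14.
T_8 = 14.0625.
Error = 14 − 14.0625 = -0.0625.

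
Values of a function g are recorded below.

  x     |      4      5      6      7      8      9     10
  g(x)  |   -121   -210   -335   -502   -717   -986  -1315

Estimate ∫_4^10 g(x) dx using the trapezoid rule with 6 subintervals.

Δx = 1.
T_6 = (1/2)·[(-121) + 2·(-210) + 2·(-335) + 2·(-502) + 2·(-717) + 2·(-986) + (-1315)] = -3468.

-3468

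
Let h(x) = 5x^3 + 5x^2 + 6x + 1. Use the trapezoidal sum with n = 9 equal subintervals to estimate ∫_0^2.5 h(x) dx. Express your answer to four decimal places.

96.8834

Δx = (2.5 − 0)/9 = 5/18.
h(0) = 1, h(5/18) = 18427/5832, h(5/9) = 4909/729, h(5/6) = 2671/216, h(10/9) = 15089/729, h(25/18) = 188807/5832, h(5/3) = 1297/27, h(35/18) = 398497/5832, h(20/9) = 68449/729, h(2.5) = 125.375.
T_9 = (Δx/2)·[h(x_0) + 2h(x_1) + ... + 2h(x_{8}) + h(x_9)].
Sum ≈ 96.8834.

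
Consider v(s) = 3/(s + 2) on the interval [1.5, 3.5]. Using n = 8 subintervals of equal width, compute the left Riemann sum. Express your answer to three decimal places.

Δs = (3.5 − 1.5)/8 = 0.25.
Left endpoints: 1.5, 1.75, 2, 2.25, 2.5, 2.75, 3, 3.25.
v(1.5) = 6/7, v(1.75) = 0.8, v(2) = 0.75, v(2.25) = 12/17, v(2.5) = 2/3, v(2.75) = 12/19, v(3) = 0.6, v(3.25) = 4/7.
Sum = Δs · [v(1.5) + v(1.75) + v(2) + ...].
Sum ≈ 1.396.

1.396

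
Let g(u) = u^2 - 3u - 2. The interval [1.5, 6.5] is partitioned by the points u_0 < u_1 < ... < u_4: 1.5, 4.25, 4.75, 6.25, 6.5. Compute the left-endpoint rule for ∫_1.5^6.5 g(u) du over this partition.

4.015625

Subinterval widths: 2.75, 0.5, 1.5, 0.25.
Left endpoints: 1.5, 4.25, 4.75, 6.25.
g(1.5) = -4.25, g(4.25) = 3.3125, g(4.75) = 6.3125, g(6.25) = 18.3125.
Sum = Σ Δu_i · g(u_i).
Sum = 4.015625.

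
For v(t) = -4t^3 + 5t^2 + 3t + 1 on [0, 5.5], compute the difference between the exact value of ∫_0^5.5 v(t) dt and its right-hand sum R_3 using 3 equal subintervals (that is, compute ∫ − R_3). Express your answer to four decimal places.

Exact integral: ∫_0^5.5 v(t) dt ≈ -586.895833.
R_3 ≈ -1129.435185.
Error ≈ -586.895833 − (-1129.435185) ≈ 542.5394.

542.5394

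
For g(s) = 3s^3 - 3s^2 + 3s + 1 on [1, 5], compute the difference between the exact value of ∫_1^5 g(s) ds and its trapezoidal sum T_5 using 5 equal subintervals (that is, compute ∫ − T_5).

-10.24

Exact integral: ∫_1^5 g(s) ds = 384.
T_5 = 394.24.
Error = 384 − 394.24 = -10.24.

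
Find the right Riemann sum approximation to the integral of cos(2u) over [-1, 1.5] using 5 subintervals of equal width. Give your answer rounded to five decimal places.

Δu = (1.5 − (-1))/5 = 0.5.
Right endpoints: -0.5, 0, 0.5, 1, 1.5.
f(-0.5) ≈ 0.54030, f(0) ≈ 1.00000, f(0.5) ≈ 0.54030, f(1) ≈ -0.41615, f(1.5) ≈ -0.98999.
Sum = Δu · [f(-0.5) + f(0) + f(0.5) + f(1) + f(1.5)].
Sum ≈ 0.33723.

0.33723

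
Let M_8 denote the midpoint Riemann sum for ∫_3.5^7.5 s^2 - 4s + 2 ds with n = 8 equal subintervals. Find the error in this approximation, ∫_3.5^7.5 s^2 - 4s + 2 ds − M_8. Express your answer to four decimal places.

0.0833

Exact integral: ∫_3.5^7.5 f(s) ds ≈ 46.333333.
M_8 = 46.25.
Error ≈ 46.333333 − 46.25 ≈ 0.0833.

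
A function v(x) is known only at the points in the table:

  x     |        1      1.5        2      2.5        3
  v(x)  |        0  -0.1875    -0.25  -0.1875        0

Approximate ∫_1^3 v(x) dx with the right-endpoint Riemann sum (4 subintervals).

Δx = 0.5.
Sum = 0.5·[(-0.1875) + (-0.25) + (-0.1875) + 0] = -0.3125.

-0.3125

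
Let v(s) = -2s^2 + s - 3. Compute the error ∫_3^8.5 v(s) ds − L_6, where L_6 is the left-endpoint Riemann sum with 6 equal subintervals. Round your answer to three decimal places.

Exact integral: ∫_3^8.5 v(s) ds ≈ -376.29167.
L_6 ≈ -322.37384.
Error ≈ -376.29167 − (-322.37384) ≈ -53.918.

-53.918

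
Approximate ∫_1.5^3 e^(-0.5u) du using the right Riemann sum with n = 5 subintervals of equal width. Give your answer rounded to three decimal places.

Δu = (3 − 1.5)/5 = 0.3.
Right endpoints: 1.8, 2.1, 2.4, 2.7, 3.
f(1.8) ≈ 0.407, f(2.1) ≈ 0.350, f(2.4) ≈ 0.301, f(2.7) ≈ 0.259, f(3) ≈ 0.223.
Sum = Δu · [f(1.8) + f(2.1) + f(2.4) + f(2.7) + f(3)].
Sum ≈ 0.462.

0.462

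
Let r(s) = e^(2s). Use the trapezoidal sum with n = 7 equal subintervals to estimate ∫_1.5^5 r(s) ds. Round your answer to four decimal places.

11905.1954

Δs = (5 − 1.5)/7 = 0.5.
r(1.5) ≈ 20.0855, r(2) ≈ 54.5982, r(2.5) ≈ 148.4132, r(3) ≈ 403.4288, r(3.5) ≈ 1096.6332, r(4) ≈ 2980.9580, r(4.5) ≈ 8103.0839, r(5) ≈ 22026.4658.
T_7 = (Δs/2)·[r(s_0) + 2r(s_1) + ... + 2r(s_{6}) + r(s_7)].
Sum ≈ 11905.1954.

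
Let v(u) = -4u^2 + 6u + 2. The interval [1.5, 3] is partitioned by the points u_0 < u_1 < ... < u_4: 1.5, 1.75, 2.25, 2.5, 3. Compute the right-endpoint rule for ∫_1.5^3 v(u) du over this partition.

Subinterval widths: 0.25, 0.5, 0.25, 0.5.
Right endpoints: 1.75, 2.25, 2.5, 3.
v(1.75) = 0.25, v(2.25) = -4.75, v(2.5) = -8, v(3) = -16.
Sum = Σ Δu_i · v(u_i).
Sum = -12.3125.

-12.3125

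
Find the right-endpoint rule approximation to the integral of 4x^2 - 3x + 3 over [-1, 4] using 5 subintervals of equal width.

Δx = (4 − (-1))/5 = 1.
Right endpoints: 0, 1, 2, 3, 4.
f(0) = 3, f(1) = 4, f(2) = 13, f(3) = 30, f(4) = 55.
Sum = Δx · [f(0) + f(1) + f(2) + f(3) + f(4)].
Sum = 105.

105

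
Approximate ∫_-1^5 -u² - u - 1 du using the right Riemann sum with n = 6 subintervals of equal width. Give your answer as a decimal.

Δu = (5 − (-1))/6 = 1.
Right endpoints: 0, 1, 2, 3, 4, 5.
f(0) = -1, f(1) = -3, f(2) = -7, f(3) = -13, f(4) = -21, f(5) = -31.
Sum = Δu · [f(0) + f(1) + f(2) + ...].
Sum = -76.

-76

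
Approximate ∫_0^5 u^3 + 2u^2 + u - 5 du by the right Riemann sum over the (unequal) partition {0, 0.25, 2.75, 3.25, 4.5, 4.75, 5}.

355.546875

Subinterval widths: 0.25, 2.5, 0.5, 1.25, 0.25, 0.25.
Right endpoints: 0.25, 2.75, 3.25, 4.5, 4.75, 5.
f(0.25) = -4.609375, f(2.75) = 33.671875, f(3.25) = 53.703125, f(4.5) = 131.125, f(4.75) = 152.046875, f(5) = 175.
Sum = Σ Δu_i · f(u_i).
Sum = 355.546875.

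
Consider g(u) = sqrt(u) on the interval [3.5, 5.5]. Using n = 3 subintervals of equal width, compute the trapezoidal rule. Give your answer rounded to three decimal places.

4.232

Δu = (5.5 − 3.5)/3 = 2/3.
g(3.5) ≈ 1.871, g(25/6) ≈ 2.041, g(29/6) ≈ 2.198, g(5.5) ≈ 2.345.
T_3 = (Δu/2)·[g(u_0) + 2g(u_1) + 2g(u_2) + g(u_3)].
Sum ≈ 4.232.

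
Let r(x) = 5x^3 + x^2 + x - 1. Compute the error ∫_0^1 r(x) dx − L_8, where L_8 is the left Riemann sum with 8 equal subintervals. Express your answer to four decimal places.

0.4154

Exact integral: ∫_0^1 r(x) dx ≈ 1.083333.
L_8 = 0.66796875.
Error ≈ 1.083333 − 0.66796875 ≈ 0.4154.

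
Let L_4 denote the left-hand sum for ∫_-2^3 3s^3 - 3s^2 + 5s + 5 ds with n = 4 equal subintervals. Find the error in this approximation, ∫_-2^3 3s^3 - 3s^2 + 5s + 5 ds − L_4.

Exact integral: ∫_-2^3 f(s) ds = 51.25.
L_4 = -18.671875.
Error = 51.25 − (-18.671875) = 69.921875.

69.921875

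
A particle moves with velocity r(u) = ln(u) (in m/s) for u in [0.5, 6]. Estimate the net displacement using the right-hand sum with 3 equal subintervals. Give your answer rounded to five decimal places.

7.45465

Δu = (6 − 0.5)/3 = 11/6.
Right endpoints: 7/3, 25/6, 6.
r(7/3) ≈ 0.84730, r(25/6) ≈ 1.42712, r(6) ≈ 1.79176.
Sum = Δu · [r(7/3) + r(25/6) + r(6)].
Sum ≈ 7.45465.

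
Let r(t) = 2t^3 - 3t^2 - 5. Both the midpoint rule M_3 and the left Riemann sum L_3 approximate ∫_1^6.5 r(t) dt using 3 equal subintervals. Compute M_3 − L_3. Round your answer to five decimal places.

M_3 ≈ 560.8663194.
L_3 ≈ 262.7777778.
M_3 − L_3 ≈ 298.08854.

298.08854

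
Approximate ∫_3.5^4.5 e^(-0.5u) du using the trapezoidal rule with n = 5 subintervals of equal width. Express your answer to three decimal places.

0.137

Δu = (4.5 − 3.5)/5 = 0.2.
f(3.5) ≈ 0.174, f(3.7) ≈ 0.157, f(3.9) ≈ 0.142, f(4.1) ≈ 0.129, f(4.3) ≈ 0.116, f(4.5) ≈ 0.105.
T_5 = (Δu/2)·[f(u_0) + 2f(u_1) + ... + 2f(u_{4}) + f(u_5)].
Sum ≈ 0.137.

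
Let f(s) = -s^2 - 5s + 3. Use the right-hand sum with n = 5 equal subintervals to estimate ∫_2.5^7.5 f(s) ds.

-283.75

Δs = (7.5 − 2.5)/5 = 1.
Right endpoints: 3.5, 4.5, 5.5, 6.5, 7.5.
f(3.5) = -26.75, f(4.5) = -39.75, f(5.5) = -54.75, f(6.5) = -71.75, f(7.5) = -90.75.
Sum = Δs · [f(3.5) + f(4.5) + f(5.5) + f(6.5) + f(7.5)].
Sum = -283.75.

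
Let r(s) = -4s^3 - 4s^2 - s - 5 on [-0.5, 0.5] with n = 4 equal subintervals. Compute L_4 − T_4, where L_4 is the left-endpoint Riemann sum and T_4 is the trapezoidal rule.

0.25

L_4 = -5.125.
T_4 = -5.375.
L_4 − T_4 = 0.25.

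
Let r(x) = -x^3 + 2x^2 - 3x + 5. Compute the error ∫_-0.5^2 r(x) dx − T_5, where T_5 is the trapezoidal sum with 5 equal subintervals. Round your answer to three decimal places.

Exact integral: ∫_-0.5^2 r(x) dx ≈ 8.30729.
T_5 = 8.28125.
Error ≈ 8.30729 − 8.28125 ≈ 0.026.

0.026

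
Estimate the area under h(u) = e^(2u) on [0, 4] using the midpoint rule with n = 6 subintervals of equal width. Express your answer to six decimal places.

1385.076497

Δu = (4 − 0)/6 = 2/3.
Midpoints: 1/3, 1, 5/3, 7/3, 3, 11/3.
h(1/3) ≈ 1.947734, h(1) ≈ 7.389056, h(5/3) ≈ 28.031625, h(7/3) ≈ 106.342675, h(3) ≈ 403.428793, h(11/3) ≈ 1530.474862.
Sum = Δu · [h(1/3) + h(1) + h(5/3) + ...].
Sum ≈ 1385.076497.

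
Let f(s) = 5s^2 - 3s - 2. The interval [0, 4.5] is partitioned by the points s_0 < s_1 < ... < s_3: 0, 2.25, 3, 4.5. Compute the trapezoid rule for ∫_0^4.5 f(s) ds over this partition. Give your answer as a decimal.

Subinterval widths: 2.25, 0.75, 1.5.
f(0) = -2, f(2.25) = 16.5625, f(3) = 34, f(4.5) = 85.75.
On each subinterval the trapezoid contributes (Δs_i/2)·[f(s_{i-1}) + f(s_i)].
Sum = 125.15625.

125.15625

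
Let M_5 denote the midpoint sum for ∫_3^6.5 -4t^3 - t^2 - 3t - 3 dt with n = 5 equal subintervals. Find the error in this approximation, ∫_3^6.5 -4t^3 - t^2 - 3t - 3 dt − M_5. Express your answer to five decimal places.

-8.28917

Exact integral: ∫_3^6.5 f(t) dt ≈ -1846.9791667.
M_5 = -1838.69.
Error ≈ -1846.9791667 − (-1838.69) ≈ -8.28917.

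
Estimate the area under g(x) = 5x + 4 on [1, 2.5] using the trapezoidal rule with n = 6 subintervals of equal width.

Δx = (2.5 − 1)/6 = 0.25.
g(1) = 9, g(1.25) = 10.25, g(1.5) = 11.5, g(1.75) = 12.75, g(2) = 14, g(2.25) = 15.25, g(2.5) = 16.5.
T_6 = (Δx/2)·[g(x_0) + 2g(x_1) + ... + 2g(x_{5}) + g(x_6)].
Sum = 19.125.

19.125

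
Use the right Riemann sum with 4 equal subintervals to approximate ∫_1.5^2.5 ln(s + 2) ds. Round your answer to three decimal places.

Δs = (2.5 − 1.5)/4 = 0.25.
Right endpoints: 1.75, 2, 2.25, 2.5.
f(1.75) ≈ 1.322, f(2) ≈ 1.386, f(2.25) ≈ 1.447, f(2.5) ≈ 1.504.
Sum = Δs · [f(1.75) + f(2) + f(2.25) + f(2.5)].
Sum ≈ 1.415.

1.415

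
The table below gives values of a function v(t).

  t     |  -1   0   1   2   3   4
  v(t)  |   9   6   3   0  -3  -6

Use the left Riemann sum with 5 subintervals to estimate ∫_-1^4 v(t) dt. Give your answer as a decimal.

15

Δt = 1.
Sum = 1·[9 + 6 + 3 + 0 + (-3)] = 15.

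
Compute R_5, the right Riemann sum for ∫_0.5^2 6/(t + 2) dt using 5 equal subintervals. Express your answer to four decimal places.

Δt = (2 − 0.5)/5 = 0.3.
Right endpoints: 0.8, 1.1, 1.4, 1.7, 2.
f(0.8) = 15/7, f(1.1) = 60/31, f(1.4) = 30/17, f(1.7) = 60/37, f(2) = 1.5.
Sum = Δt · [f(0.8) + f(1.1) + f(1.4) + f(1.7) + f(2)].
Sum ≈ 2.6894.

2.6894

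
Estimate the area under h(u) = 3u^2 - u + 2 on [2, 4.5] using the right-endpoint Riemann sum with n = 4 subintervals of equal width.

Δu = (4.5 − 2)/4 = 0.625.
Right endpoints: 2.625, 3.25, 3.875, 4.5.
h(2.625) = 20.046875, h(3.25) = 30.4375, h(3.875) = 43.171875, h(4.5) = 58.25.
Sum = Δu · [h(2.625) + h(3.25) + h(3.875) + h(4.5)].
Sum = 94.94140625.

94.94140625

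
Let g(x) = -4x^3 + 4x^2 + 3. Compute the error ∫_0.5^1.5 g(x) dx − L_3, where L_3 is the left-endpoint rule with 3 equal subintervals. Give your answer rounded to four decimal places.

-0.6852

Exact integral: ∫_0.5^1.5 g(x) dx ≈ 2.333333.
L_3 ≈ 3.018519.
Error ≈ 2.333333 − 3.018519 ≈ -0.6852.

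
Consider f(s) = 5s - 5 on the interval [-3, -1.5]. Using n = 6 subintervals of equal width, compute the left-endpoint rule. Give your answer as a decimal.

Δs = (-1.5 − (-3))/6 = 0.25.
Left endpoints: -3, -2.75, -2.5, -2.25, -2, -1.75.
f(-3) = -20, f(-2.75) = -18.75, f(-2.5) = -17.5, f(-2.25) = -16.25, f(-2) = -15, f(-1.75) = -13.75.
Sum = Δs · [f(-3) + f(-2.75) + f(-2.5) + ...].
Sum = -25.3125.

-25.3125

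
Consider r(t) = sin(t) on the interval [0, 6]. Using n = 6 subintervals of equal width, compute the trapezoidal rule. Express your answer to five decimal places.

0.03645

Δt = (6 − 0)/6 = 1.
r(0) ≈ 0.00000, r(1) ≈ 0.84147, r(2) ≈ 0.90930, r(3) ≈ 0.14112, r(4) ≈ -0.75680, r(5) ≈ -0.95892, r(6) ≈ -0.27942.
T_6 = (Δt/2)·[r(t_0) + 2r(t_1) + ... + 2r(t_{5}) + r(t_6)].
Sum ≈ 0.03645.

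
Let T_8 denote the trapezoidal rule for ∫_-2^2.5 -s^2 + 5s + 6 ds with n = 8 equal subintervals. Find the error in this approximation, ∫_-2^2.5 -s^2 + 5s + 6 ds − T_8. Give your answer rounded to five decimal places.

0.23730

Exact integral: ∫_-2^2.5 f(s) ds = 24.75.
T_8 ≈ 24.5126953.
Error ≈ 24.75 − 24.5126953 ≈ 0.23730.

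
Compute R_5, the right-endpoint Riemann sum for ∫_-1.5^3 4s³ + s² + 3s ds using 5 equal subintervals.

166.05

Δs = (3 − (-1.5))/5 = 0.9.
Right endpoints: -0.6, 0.3, 1.2, 2.1, 3.
f(-0.6) = -2.304, f(0.3) = 1.098, f(1.2) = 11.952, f(2.1) = 47.754, f(3) = 126.
Sum = Δs · [f(-0.6) + f(0.3) + f(1.2) + f(2.1) + f(3)].
Sum = 166.05.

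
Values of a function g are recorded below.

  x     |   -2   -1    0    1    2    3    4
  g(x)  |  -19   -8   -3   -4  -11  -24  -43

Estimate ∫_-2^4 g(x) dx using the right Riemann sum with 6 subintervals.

-93

Δx = 1.
Sum = 1·[(-8) + (-3) + (-4) + (-11) + (-24) + (-43)] = -93.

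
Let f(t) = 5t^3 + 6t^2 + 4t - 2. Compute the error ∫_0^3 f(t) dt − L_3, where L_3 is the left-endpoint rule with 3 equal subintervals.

86.25

Exact integral: ∫_0^3 f(t) dt = 167.25.
L_3 = 81.
Error = 167.25 − 81 = 86.25.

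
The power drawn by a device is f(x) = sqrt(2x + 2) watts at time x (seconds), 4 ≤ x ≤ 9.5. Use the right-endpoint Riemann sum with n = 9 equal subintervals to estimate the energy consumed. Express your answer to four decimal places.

21.9680

Δx = (9.5 − 4)/9 = 11/18.
Right endpoints: 83/18, 47/9, 35/6, 58/9, 127/18, 23/3, 149/18, 80/9, 9.5.
f(83/18) ≈ 3.3500, f(47/9) ≈ 3.5277, f(35/6) ≈ 3.6968, f(58/9) ≈ 3.8586, f(127/18) ≈ 4.0139, f(23/3) ≈ 4.1633, f(149/18) ≈ 4.3076, f(80/9) ≈ 4.4472, f(9.5) ≈ 4.5826.
Sum = Δx · [f(83/18) + f(47/9) + f(35/6) + ...].
Sum ≈ 21.9680.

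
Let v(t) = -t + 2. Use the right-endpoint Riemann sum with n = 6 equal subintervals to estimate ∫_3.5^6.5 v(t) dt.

Δt = (6.5 − 3.5)/6 = 0.5.
Right endpoints: 4, 4.5, 5, 5.5, 6, 6.5.
v(4) = -2, v(4.5) = -2.5, v(5) = -3, v(5.5) = -3.5, v(6) = -4, v(6.5) = -4.5.
Sum = Δt · [v(4) + v(4.5) + v(5) + ...].
Sum = -9.75.

-9.75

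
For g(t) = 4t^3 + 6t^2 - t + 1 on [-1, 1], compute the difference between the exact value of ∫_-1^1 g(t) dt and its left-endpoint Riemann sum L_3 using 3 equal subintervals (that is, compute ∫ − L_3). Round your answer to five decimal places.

1.11111

Exact integral: ∫_-1^1 g(t) dt = 6.
L_3 ≈ 4.8888889.
Error ≈ 6 − 4.8888889 ≈ 1.11111.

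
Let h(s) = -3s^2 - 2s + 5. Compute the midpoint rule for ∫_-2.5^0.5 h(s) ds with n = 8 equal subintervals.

Δs = (0.5 − (-2.5))/8 = 0.375.
Midpoints: -2.3125, -1.9375, -1.5625, -1.1875, -0.8125, -0.4375, -0.0625, 0.3125.
h(-2.3125) = -6.41796875, h(-1.9375) = -2.38671875, h(-1.5625) = 0.80078125, h(-1.1875) = 3.14453125, h(-0.8125) = 4.64453125, h(-0.4375) = 5.30078125, h(-0.0625) = 5.11328125, h(0.3125) = 4.08203125.
Sum = Δs · [h(-2.3125) + h(-1.9375) + h(-1.5625) + ...].
Sum = 5.35546875.

5.35546875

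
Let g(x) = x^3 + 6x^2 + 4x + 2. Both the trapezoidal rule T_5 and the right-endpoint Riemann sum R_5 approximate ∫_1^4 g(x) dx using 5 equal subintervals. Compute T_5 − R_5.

-49.5

T_5 = 228.18.
R_5 = 277.68.
T_5 − R_5 = -49.5.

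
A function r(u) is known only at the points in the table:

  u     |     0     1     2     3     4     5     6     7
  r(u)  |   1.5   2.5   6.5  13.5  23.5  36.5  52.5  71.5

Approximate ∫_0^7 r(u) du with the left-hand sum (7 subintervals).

Δu = 1.
Sum = 1·[1.5 + 2.5 + 6.5 + 13.5 + 23.5 + 36.5 + 52.5] = 136.5.

136.5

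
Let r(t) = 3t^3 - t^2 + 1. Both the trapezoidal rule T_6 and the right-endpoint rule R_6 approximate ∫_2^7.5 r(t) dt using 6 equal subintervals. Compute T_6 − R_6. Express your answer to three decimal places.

-545.130

T_6 ≈ 2260.74667.
R_6 ≈ 2805.87688.
T_6 − R_6 ≈ -545.130.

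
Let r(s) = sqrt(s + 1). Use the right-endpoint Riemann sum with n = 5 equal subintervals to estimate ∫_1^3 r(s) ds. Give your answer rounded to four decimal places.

Δs = (3 − 1)/5 = 0.4.
Right endpoints: 1.4, 1.8, 2.2, 2.6, 3.
r(1.4) ≈ 1.5492, r(1.8) ≈ 1.6733, r(2.2) ≈ 1.7889, r(2.6) ≈ 1.8974, r(3) ≈ 2.0000.
Sum = Δs · [r(1.4) + r(1.8) + r(2.2) + r(2.6) + r(3)].
Sum ≈ 3.5635.

3.5635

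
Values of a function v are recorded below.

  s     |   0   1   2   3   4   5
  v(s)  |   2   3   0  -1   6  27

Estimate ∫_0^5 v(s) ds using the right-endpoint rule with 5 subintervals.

Δs = 1.
Sum = 1·[3 + 0 + (-1) + 6 + 27] = 35.

35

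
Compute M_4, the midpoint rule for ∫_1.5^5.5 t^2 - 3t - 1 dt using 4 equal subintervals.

8

Δt = (5.5 − 1.5)/4 = 1.
Midpoints: 2, 3, 4, 5.
f(2) = -3, f(3) = -1, f(4) = 3, f(5) = 9.
Sum = Δt · [f(2) + f(3) + f(4) + f(5)].
Sum = 8.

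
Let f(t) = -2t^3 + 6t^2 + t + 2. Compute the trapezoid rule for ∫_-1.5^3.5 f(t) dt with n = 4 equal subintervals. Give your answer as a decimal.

35

Δt = (3.5 − (-1.5))/4 = 1.25.
f(-1.5) = 20.75, f(-0.25) = 2.15625, f(1) = 7, f(2.25) = 11.84375, f(3.5) = -6.75.
T_4 = (Δt/2)·[f(t_0) + 2f(t_1) + 2f(t_2) + 2f(t_3) + f(t_4)].
Sum = 35.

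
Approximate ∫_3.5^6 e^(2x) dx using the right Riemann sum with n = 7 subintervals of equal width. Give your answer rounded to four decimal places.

Δx = (6 − 3.5)/7 = 5/14.
Right endpoints: 27/7, 59/14, 32/7, 69/14, 37/7, 79/14, 6.
f(27/7) ≈ 2240.1222, f(59/14) ≈ 4575.9583, f(32/7) ≈ 9347.4340, f(69/14) ≈ 19094.2564, f(37/7) ≈ 39004.3544, f(79/14) ≈ 79675.2507, f(6) ≈ 162754.7914.
Sum = Δx · [f(27/7) + f(59/14) + f(32/7) + ...].
Sum ≈ 113104.3455.

113104.3455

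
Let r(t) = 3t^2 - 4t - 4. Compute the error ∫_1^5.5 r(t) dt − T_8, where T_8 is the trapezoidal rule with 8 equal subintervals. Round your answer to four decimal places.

Exact integral: ∫_1^5.5 r(t) dt = 88.875.
T_8 ≈ 89.586914.
Error ≈ 88.875 − 89.586914 ≈ -0.7119.

-0.7119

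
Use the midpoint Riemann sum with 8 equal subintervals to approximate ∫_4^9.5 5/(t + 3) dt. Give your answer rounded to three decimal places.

2.898

Δt = (9.5 − 4)/8 = 0.6875.
Midpoints: 4.34375, 5.03125, 5.71875, 6.40625, 7.09375, 7.78125, 8.46875, 9.15625.
f(4.34375) = 32/47, f(5.03125) = 160/257, f(5.71875) = 160/279, f(6.40625) = 160/301, f(7.09375) = 160/323, f(7.78125) = 32/69, f(8.46875) = 160/367, f(9.15625) = 160/389.
Sum = Δt · [f(4.34375) + f(5.03125) + f(5.71875) + ...].
Sum ≈ 2.898.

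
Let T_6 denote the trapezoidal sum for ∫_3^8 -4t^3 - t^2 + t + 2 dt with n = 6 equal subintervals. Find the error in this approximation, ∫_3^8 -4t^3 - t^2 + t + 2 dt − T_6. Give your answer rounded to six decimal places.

Exact integral: ∫_3^8 f(t) dt ≈ -4139.16666667.
T_6 ≈ -4177.93981481.
Error ≈ -4139.16666667 − (-4177.93981481) ≈ 38.773148.

38.773148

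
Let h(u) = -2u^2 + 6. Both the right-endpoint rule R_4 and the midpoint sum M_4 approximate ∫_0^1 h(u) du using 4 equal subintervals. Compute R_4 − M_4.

R_4 = 5.0625.
M_4 = 5.34375.
R_4 − M_4 = -0.28125.

-0.28125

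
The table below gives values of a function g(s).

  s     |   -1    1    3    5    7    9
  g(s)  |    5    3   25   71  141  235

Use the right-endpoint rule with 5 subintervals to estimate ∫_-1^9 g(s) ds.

950

Δs = 2.
Sum = 2·[3 + 25 + 71 + 141 + 235] = 950.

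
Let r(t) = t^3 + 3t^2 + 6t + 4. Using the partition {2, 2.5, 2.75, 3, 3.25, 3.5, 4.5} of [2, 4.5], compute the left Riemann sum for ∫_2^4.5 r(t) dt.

Subinterval widths: 0.5, 0.25, 0.25, 0.25, 0.25, 1.
Left endpoints: 2, 2.5, 2.75, 3, 3.25, 3.5.
r(2) = 36, r(2.5) = 53.375, r(2.75) = 63.984375, r(3) = 76, r(3.25) = 89.515625, r(3.5) = 104.625.
Sum = Σ Δt_i · r(t_i).
Sum = 193.34375.

193.34375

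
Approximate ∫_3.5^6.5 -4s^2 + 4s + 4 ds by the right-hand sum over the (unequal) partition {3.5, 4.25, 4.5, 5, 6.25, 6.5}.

-285

Subinterval widths: 0.75, 0.25, 0.5, 1.25, 0.25.
Right endpoints: 4.25, 4.5, 5, 6.25, 6.5.
f(4.25) = -51.25, f(4.5) = -59, f(5) = -76, f(6.25) = -127.25, f(6.5) = -139.
Sum = Σ Δs_i · f(s_i).
Sum = -285.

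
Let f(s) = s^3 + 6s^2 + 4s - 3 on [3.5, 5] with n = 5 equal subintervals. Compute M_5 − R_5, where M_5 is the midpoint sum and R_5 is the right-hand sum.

-25.3265625

M_5 = 303.7734375.
R_5 = 329.1.
M_5 − R_5 = -25.3265625.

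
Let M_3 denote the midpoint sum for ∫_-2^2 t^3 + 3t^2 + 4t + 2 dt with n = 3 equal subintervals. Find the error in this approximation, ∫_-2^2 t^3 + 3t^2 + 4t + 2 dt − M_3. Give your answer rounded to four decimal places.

1.7778

Exact integral: ∫_-2^2 f(t) dt = 24.
M_3 ≈ 22.222222.
Error ≈ 24 − 22.222222 ≈ 1.7778.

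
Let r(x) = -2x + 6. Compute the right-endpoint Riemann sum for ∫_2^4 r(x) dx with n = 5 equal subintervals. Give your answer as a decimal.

Δx = (4 − 2)/5 = 0.4.
Right endpoints: 2.4, 2.8, 3.2, 3.6, 4.
r(2.4) = 1.2, r(2.8) = 0.4, r(3.2) = -0.4, r(3.6) = -1.2, r(4) = -2.
Sum = Δx · [r(2.4) + r(2.8) + r(3.2) + r(3.6) + r(4)].
Sum = -0.8.

-0.8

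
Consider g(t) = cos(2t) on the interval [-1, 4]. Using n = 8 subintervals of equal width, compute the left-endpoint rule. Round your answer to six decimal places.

0.737797

Δt = (4 − (-1))/8 = 0.625.
Left endpoints: -1, -0.375, 0.25, 0.875, 1.5, 2.125, 2.75, 3.375.
g(-1) ≈ -0.416147, g(-0.375) ≈ 0.731689, g(0.25) ≈ 0.877583, g(0.875) ≈ -0.178246, g(1.5) ≈ -0.989992, g(2.125) ≈ -0.446087, g(2.75) ≈ 0.708670, g(3.375) ≈ 0.893006.
Sum = Δt · [g(-1) + g(-0.375) + g(0.25) + ...].
Sum ≈ 0.737797.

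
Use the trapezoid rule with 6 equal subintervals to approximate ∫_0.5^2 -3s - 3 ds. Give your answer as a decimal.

-10.125

Δs = (2 − 0.5)/6 = 0.25.
f(0.5) = -4.5, f(0.75) = -5.25, f(1) = -6, f(1.25) = -6.75, f(1.5) = -7.5, f(1.75) = -8.25, f(2) = -9.
T_6 = (Δs/2)·[f(s_0) + 2f(s_1) + ... + 2f(s_{5}) + f(s_6)].
Sum = -10.125.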